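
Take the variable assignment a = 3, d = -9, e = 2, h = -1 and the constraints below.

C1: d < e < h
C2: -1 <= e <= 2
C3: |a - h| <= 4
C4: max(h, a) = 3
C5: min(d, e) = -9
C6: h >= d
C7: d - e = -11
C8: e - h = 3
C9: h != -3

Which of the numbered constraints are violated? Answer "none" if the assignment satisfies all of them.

Violated: 1.

C1: values -9, 2, -1; e = 2 is not < h = -1 — does not hold.
C2: e = 2 lies in [-1, 2] — holds.
C3: |3 - (-1)| = 4; 4 ≤ 4 — holds.
C4: max(-1, 3) = 3 — holds.
C5: min(-9, 2) = -9 — holds.
C6: h = -1, d = -9; -1 ≥ -9 — holds.
C7: d - e = -9 - 2 = -11 — holds.
C8: e - h = 2 - (-1) = 3 — holds.
C9: h = -1, and -1 ≠ -3 — holds.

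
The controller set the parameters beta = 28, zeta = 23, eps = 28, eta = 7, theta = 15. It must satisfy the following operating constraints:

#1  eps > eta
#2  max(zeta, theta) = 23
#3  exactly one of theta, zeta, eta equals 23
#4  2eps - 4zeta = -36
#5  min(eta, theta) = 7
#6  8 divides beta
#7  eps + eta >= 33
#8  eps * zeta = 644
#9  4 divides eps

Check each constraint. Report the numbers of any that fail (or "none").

#1 eps = 28, eta = 7; 28 > 7 — holds.
#2 max(23, 15) = 23 — holds.
#3 theta=15, zeta=23, eta=7; 1 of them equals 23 — holds.
#4 2eps - 4zeta = 2(28) - 4(23) = -36 — holds.
#5 min(7, 15) = 7 — holds.
#6 28 = 8*3 + 4, so 8 does not divide 28 — fails.
#7 eps + eta = 28 + 7 = 35; 35 ≥ 33 — holds.
#8 eps * zeta = 28 * 23 = 644 — holds.
#9 28 / 4 = 7, so 4 divides 28 — holds.

Constraint 6 is violated.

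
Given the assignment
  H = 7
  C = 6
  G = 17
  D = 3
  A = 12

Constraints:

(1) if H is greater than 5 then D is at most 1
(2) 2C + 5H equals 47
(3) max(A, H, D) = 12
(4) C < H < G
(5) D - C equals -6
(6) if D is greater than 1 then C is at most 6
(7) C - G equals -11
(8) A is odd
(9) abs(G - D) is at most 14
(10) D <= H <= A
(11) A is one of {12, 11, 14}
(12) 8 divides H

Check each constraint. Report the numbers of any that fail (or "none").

(1) H = 7 > 5, so we need D ≤ 1; but D = 3 > 1 — violated.
(2) 2C + 5H = 2(6) + 5(7) = 47 — OK.
(3) max(12, 7, 3) = 12 — OK.
(4) values 6 < 7 < 17 — OK.
(5) D - C = 3 - 6 = -3, not -6 — violated.
(6) D = 3 > 1, so we need C ≤ 6; C = 6 ≤ 6 — OK.
(7) C - G = 6 - 17 = -11 — OK.
(8) A = 12 is even — violated.
(9) abs(17 - 3) = 14; 14 ≤ 14 — OK.
(10) values 3 <= 7 <= 12 — OK.
(11) A = 12 is in {12, 11, 14} — OK.
(12) 7 = 8*0 + 7, so 8 does not divide 7 — violated.

The assignment fails constraints 1, 5, 8, and 12.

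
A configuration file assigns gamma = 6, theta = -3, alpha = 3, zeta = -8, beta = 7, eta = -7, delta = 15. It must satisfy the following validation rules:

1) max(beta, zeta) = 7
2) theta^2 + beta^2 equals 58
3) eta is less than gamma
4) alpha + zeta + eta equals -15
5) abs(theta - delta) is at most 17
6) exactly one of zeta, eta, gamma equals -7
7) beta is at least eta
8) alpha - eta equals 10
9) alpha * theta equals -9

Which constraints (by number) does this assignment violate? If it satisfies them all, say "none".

1) max(7, -8) = 7 — holds.
2) theta^2 + beta^2 = (-3)^2 + 7^2 = 9 + 49 = 58 — holds.
3) eta = -7, gamma = 6; -7 < 6 — holds.
4) alpha + zeta + eta = 3 + (-8) + (-7) = -12, not -15 — fails.
5) abs(-3 - 15) = 18; 18 > 17, exceeds bound 17 — fails.
6) zeta=-8, eta=-7, gamma=6; 1 of them equals -7 — holds.
7) beta = 7, eta = -7; 7 ≥ -7 — holds.
8) alpha - eta = 3 - (-7) = 10 — holds.
9) alpha * theta = 3 * (-3) = -9 — holds.

No — constraints 4, 5 are not satisfied.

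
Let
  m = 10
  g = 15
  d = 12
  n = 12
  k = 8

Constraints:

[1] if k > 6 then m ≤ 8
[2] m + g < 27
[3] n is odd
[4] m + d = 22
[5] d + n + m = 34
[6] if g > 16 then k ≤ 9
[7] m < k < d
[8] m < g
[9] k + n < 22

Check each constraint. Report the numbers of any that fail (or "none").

The assignment fails constraints 1, 3, and 7.

[1] k = 8 > 6, so we need m ≤ 8; but m = 10 > 8 — violated.
[2] m + g = 10 + 15 = 25; 25 < 27 — satisfied.
[3] n = 12 is even — violated.
[4] m + d = 10 + 12 = 22 — satisfied.
[5] d + n + m = 12 + 12 + 10 = 34 — satisfied.
[6] g = 15, not > 16; antecedent false, conditional vacuously true — satisfied.
[7] values 10, 8, 12; m = 10 is not < k = 8 — violated.
[8] m = 10, g = 15; 10 < 15 — satisfied.
[9] k + n = 8 + 12 = 20; 20 < 22 — satisfied.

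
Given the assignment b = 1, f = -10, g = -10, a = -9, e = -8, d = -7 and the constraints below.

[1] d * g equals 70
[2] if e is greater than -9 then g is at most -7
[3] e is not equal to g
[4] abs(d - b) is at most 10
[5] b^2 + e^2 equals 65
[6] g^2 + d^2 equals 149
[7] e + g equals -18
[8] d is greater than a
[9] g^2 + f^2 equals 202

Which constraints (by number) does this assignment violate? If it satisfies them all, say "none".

[1] d * g = -7 * (-10) = 70 — holds.
[2] e = -8 > -9, so we need g ≤ -7; g = -10 ≤ -7 — holds.
[3] e = -8, g = -10; distinct — holds.
[4] abs(-7 - 1) = 8; 8 ≤ 10 — holds.
[5] b^2 + e^2 = 1^2 + (-8)^2 = 1 + 64 = 65 — holds.
[6] g^2 + d^2 = (-10)^2 + (-7)^2 = 100 + 49 = 149 — holds.
[7] e + g = -8 + (-10) = -18 — holds.
[8] d = -7, a = -9; -7 > -9 — holds.
[9] g^2 + f^2 = (-10)^2 + (-10)^2 = 100 + 100 = 200, not 202 — fails.

Violated: 9.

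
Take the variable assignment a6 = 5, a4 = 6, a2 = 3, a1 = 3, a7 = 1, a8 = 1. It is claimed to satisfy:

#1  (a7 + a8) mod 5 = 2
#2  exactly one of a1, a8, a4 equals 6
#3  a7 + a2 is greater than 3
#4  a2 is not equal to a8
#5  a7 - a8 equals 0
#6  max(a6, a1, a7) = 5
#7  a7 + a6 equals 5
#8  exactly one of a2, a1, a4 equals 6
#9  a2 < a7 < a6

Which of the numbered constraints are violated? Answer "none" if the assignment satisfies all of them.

Constraints 7 and 9 do not hold.

#1 a7 + a8 = 2; 2 mod 5 = 2  yes
#2 a1=3, a8=1, a4=6; 1 of them equals 6  yes
#3 a7 + a2 = 1 + 3 = 4; 4 > 3  yes
#4 a2 = 3, a8 = 1; distinct  yes
#5 a7 - a8 = 1 - 1 = 0  yes
#6 max(5, 3, 1) = 5  yes
#7 a7 + a6 = 1 + 5 = 6, not 5  no
#8 a2=3, a1=3, a4=6; 1 of them equals 6  yes
#9 values 3, 1, 5; a2 = 3 is not < a7 = 1  no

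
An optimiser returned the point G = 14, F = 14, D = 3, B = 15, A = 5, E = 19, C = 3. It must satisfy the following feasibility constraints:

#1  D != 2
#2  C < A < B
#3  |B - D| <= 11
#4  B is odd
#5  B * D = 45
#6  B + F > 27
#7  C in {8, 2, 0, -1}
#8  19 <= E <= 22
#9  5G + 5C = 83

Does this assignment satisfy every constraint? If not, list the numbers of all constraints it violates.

#1 D = 3, and 3 ≠ 2 — satisfied.
#2 values 3 < 5 < 15 — satisfied.
#3 |15 - 3| = 12; 12 > 11, exceeds bound 11 — violated.
#4 B = 15 is odd — satisfied.
#5 B * D = 15 * 3 = 45 — satisfied.
#6 B + F = 15 + 14 = 29; 29 > 27 — satisfied.
#7 C = 3 is not in {8, 2, 0, -1} — violated.
#8 E = 19 lies in [19, 22] — satisfied.
#9 5G + 5C = 5(14) + 5(3) = 85, not 83 — violated.

Constraints 3, 7, 9 do not hold.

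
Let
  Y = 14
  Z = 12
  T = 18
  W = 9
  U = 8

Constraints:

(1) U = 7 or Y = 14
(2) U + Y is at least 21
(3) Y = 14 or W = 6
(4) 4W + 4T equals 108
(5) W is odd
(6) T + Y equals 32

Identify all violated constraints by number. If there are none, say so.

No violations.

(1) U = 8 ≠ 7, but Y = 14 = 14 (second disjunct)  OK
(2) U + Y = 8 + 14 = 22; 22 ≥ 21  OK
(3) Y = 14 = 14 (first disjunct)  OK
(4) 4W + 4T = 4(9) + 4(18) = 108  OK
(5) W = 9 is odd  OK
(6) T + Y = 18 + 14 = 32  OK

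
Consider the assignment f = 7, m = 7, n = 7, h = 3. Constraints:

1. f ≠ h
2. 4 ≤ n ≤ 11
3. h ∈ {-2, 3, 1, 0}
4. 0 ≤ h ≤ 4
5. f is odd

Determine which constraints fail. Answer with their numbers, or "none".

1. f = 7, h = 3; distinct — satisfied.
2. n = 7 lies in [4, 11] — satisfied.
3. h = 3 is in {-2, 3, 1, 0} — satisfied.
4. h = 3 lies in [0, 4] — satisfied.
5. f = 7 is odd — satisfied.

None — every constraint holds.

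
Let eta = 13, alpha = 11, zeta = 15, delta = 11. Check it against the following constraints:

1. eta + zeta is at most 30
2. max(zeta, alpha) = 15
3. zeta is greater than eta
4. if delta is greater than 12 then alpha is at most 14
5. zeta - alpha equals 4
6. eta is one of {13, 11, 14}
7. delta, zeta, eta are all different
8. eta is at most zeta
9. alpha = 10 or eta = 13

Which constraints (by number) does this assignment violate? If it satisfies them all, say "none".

1. eta + zeta = 13 + 15 = 28; 28 ≤ 30  true
2. max(15, 11) = 15  true
3. zeta = 15, eta = 13; 15 > 13  true
4. delta = 11, not > 12; antecedent false, conditional vacuously true  true
5. zeta - alpha = 15 - 11 = 4  true
6. eta = 13 is in {13, 11, 14}  true
7. values 11, 15, 13 are pairwise distinct  true
8. eta = 13, zeta = 15; 13 ≤ 15  true
9. alpha = 11 ≠ 10, but eta = 13 = 13 (second disjunct)  true

None — every constraint holds.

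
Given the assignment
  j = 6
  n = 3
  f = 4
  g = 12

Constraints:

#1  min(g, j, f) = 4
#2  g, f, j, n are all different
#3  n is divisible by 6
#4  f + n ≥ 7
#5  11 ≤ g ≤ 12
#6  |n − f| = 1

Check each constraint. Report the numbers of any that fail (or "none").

Constraint 3 is violated.

#1 min(12, 6, 4) = 4  holds
#2 values 12, 4, 6, 3 are pairwise distinct  holds
#3 3 = 6×0 + 3, so 6 does not divide 3  fails
#4 f + n = 4 + 3 = 7; 7 ≥ 7  holds
#5 g = 12 lies in [11, 12]  holds
#6 |3 − 4| = 1  holds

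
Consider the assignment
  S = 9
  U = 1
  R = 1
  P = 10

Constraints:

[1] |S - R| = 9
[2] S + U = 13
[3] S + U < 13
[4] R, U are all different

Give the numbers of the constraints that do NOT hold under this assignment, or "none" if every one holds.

Constraints 1, 2, and 4 are violated.

[1] |9 - 1| = 8, not 9 — does not hold.
[2] S + U = 9 + 1 = 10, not 13 — does not hold.
[3] S + U = 9 + 1 = 10; 10 < 13 — holds.
[4] R = U = 1, not all different — does not hold.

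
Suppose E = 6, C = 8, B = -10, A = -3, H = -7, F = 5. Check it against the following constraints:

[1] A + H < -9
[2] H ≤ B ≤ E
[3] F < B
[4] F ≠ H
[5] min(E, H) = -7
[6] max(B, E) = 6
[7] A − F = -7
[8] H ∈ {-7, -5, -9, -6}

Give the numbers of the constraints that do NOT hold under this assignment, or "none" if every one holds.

The assignment fails constraints 2, 3, and 7.

[1] A + H = -3 + (-7) = -10; -10 < -9  true
[2] values -7, -10, 6; H = -7 is not ≤ B = -10  false
[3] F = 5, B = -10; 5 ≥ -10 (want <)  false
[4] F = 5, H = -7; distinct  true
[5] min(6, -7) = -7  true
[6] max(-10, 6) = 6  true
[7] A − F = -3 − 5 = -8, not -7  false
[8] H = -7 is in {-7, -5, -9, -6}  true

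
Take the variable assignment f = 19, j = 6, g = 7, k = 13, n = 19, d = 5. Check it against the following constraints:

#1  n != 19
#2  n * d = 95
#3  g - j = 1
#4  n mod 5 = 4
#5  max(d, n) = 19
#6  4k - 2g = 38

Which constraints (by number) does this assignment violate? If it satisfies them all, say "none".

No — constraint 1 is not satisfied.

#1 n = 19, but 19 is required to differ  ✗
#2 n * d = 19 * 5 = 95  ✓
#3 g - j = 7 - 6 = 1  ✓
#4 19 mod 5 = 4  ✓
#5 max(5, 19) = 19  ✓
#6 4k - 2g = 4(13) - 2(7) = 38  ✓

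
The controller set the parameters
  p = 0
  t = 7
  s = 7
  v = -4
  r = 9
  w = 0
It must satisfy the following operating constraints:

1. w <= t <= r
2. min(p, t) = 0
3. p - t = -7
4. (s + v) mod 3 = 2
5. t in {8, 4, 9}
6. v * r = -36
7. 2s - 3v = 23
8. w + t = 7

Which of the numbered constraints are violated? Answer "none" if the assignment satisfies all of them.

Violated: 4, 5, 7.

1. values 0 <= 7 <= 9 — satisfied.
2. min(0, 7) = 0 — satisfied.
3. p - t = 0 - 7 = -7 — satisfied.
4. s + v = 3; 3 mod 3 = 0, not 2 — violated.
5. t = 7 is not in {8, 4, 9} — violated.
6. v * r = -4 * 9 = -36 — satisfied.
7. 2s - 3v = 2(7) - 3(-4) = 26, not 23 — violated.
8. w + t = 0 + 7 = 7 — satisfied.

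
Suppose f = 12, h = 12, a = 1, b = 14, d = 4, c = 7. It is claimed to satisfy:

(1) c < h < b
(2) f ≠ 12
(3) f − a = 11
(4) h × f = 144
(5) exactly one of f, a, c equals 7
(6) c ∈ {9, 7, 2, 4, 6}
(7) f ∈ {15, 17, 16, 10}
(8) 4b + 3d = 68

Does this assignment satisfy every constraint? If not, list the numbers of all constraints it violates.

(1) values 7 < 12 < 14  yes
(2) f = 12, but 12 is required to differ  no
(3) f − a = 12 − 1 = 11  yes
(4) h × f = 12 × 12 = 144  yes
(5) f=12, a=1, c=7; 1 of them equals 7  yes
(6) c = 7 is in {9, 7, 2, 4, 6}  yes
(7) f = 12 is not in {15, 17, 16, 10}  no
(8) 4b + 3d = 4(14) + 3(4) = 68  yes

Constraints 2, 7 are violated.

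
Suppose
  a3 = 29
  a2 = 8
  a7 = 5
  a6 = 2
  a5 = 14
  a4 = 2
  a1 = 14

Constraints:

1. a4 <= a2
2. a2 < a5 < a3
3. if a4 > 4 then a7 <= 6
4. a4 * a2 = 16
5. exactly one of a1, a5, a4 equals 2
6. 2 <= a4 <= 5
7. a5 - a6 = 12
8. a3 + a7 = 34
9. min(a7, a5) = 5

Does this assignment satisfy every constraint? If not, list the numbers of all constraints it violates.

Yes — all constraints hold.

1. a4 = 2, a2 = 8; 2 ≤ 8 — OK.
2. values 8 < 14 < 29 — OK.
3. a4 = 2, not > 4; antecedent false, conditional vacuously true — OK.
4. a4 * a2 = 2 * 8 = 16 — OK.
5. a1=14, a5=14, a4=2; 1 of them equals 2 — OK.
6. a4 = 2 lies in [2, 5] — OK.
7. a5 - a6 = 14 - 2 = 12 — OK.
8. a3 + a7 = 29 + 5 = 34 — OK.
9. min(5, 14) = 5 — OK.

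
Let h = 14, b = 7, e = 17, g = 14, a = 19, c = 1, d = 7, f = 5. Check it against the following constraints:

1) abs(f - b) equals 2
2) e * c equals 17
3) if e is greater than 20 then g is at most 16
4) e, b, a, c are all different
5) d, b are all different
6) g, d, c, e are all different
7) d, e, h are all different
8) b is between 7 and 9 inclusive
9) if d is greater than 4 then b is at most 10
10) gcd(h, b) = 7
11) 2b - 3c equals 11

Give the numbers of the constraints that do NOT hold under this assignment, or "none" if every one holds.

Constraint 5 does not hold.

1) abs(5 - 7) = 2  ✔
2) e * c = 17 * 1 = 17  ✔
3) e = 17, not > 20; antecedent false, conditional vacuously true  ✔
4) values 17, 7, 19, 1 are pairwise distinct  ✔
5) d = b = 7, not all different  ✘
6) values 14, 7, 1, 17 are pairwise distinct  ✔
7) values 7, 17, 14 are pairwise distinct  ✔
8) b = 7 lies in [7, 9]  ✔
9) d = 7 > 4, so we need b ≤ 10; b = 7 ≤ 10  ✔
10) gcd(14, 7) = 7  ✔
11) 2b - 3c = 2(7) - 3(1) = 11  ✔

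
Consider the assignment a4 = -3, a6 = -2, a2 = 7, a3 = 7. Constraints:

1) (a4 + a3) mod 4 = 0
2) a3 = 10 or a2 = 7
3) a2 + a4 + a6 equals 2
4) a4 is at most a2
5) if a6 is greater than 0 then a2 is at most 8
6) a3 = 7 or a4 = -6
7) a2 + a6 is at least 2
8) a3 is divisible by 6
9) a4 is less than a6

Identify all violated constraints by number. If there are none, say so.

No — constraint 8 is not satisfied.

1) a4 + a3 = 4; 4 mod 4 = 0  ✔
2) a3 = 7 ≠ 10, but a2 = 7 = 7 (second disjunct)  ✔
3) a2 + a4 + a6 = 7 + (-3) + (-2) = 2  ✔
4) a4 = -3, a2 = 7; -3 ≤ 7  ✔
5) a6 = -2, not > 0; antecedent false, conditional vacuously true  ✔
6) a3 = 7 = 7 (first disjunct)  ✔
7) a2 + a6 = 7 + (-2) = 5; 5 ≥ 2  ✔
8) 7 = 6*1 + 1, so 6 does not divide 7  ✘
9) a4 = -3, a6 = -2; -3 < -2  ✔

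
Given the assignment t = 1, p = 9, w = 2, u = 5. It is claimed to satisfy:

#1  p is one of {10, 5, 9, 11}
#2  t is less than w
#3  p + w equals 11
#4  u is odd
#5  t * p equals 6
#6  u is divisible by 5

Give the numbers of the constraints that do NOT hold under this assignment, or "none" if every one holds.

No — constraint 5 is not satisfied.

#1 p = 9 is in {10, 5, 9, 11} — OK.
#2 t = 1, w = 2; 1 < 2 — OK.
#3 p + w = 9 + 2 = 11 — OK.
#4 u = 5 is odd — OK.
#5 t * p = 1 * 9 = 9, not 6 — violated.
#6 5 / 5 = 1, so 5 divides 5 — OK.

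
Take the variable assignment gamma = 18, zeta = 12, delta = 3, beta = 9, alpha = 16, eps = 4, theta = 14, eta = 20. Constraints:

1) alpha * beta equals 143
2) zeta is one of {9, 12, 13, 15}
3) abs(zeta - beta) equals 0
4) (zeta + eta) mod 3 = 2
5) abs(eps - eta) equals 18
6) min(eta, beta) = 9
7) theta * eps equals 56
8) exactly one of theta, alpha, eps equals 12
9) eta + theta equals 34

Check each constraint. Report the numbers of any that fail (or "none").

1) alpha * beta = 16 * 9 = 144, not 143  ✗
2) zeta = 12 is in {9, 12, 13, 15}  ✓
3) abs(12 - 9) = 3, not 0  ✗
4) zeta + eta = 32; 32 mod 3 = 2  ✓
5) abs(4 - 20) = 16, not 18  ✗
6) min(20, 9) = 9  ✓
7) theta * eps = 14 * 4 = 56  ✓
8) theta=14, alpha=16, eps=4; 0 of them equal 12, not exactly one  ✗
9) eta + theta = 20 + 14 = 34  ✓

The assignment fails constraints 1, 3, 5, 8.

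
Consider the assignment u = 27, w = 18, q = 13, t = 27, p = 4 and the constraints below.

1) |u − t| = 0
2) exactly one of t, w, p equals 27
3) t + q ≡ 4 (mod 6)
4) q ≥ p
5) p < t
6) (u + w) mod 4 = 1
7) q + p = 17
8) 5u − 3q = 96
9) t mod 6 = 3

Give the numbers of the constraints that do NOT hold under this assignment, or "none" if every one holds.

All constraints are satisfied.

1) |27 − 27| = 0  OK
2) t=27, w=18, p=4; 1 of them equals 27  OK
3) t + q = 40; 40 mod 6 = 4  OK
4) q = 13, p = 4; 13 ≥ 4  OK
5) p = 4, t = 27; 4 < 27  OK
6) u + w = 45; 45 mod 4 = 1  OK
7) q + p = 13 + 4 = 17  OK
8) 5u − 3q = 5(27) − 3(13) = 96  OK
9) 27 mod 6 = 3  OK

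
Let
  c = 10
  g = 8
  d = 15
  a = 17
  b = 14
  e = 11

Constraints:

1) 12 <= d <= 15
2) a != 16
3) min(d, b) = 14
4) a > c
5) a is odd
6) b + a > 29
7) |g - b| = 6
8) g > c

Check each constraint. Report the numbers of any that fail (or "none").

1) d = 15 lies in [12, 15] — holds.
2) a = 17, and 17 ≠ 16 — holds.
3) min(15, 14) = 14 — holds.
4) a = 17, c = 10; 17 > 10 — holds.
5) a = 17 is odd — holds.
6) b + a = 14 + 17 = 31; 31 > 29 — holds.
7) |8 - 14| = 6 — holds.
8) g = 8, c = 10; 8 ≤ 10 (want >) — does not hold.

No — constraint 8 is not satisfied.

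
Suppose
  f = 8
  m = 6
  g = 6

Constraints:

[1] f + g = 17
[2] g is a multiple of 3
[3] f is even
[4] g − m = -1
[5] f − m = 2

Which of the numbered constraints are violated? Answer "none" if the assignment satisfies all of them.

Violated: 1, 4.

[1] f + g = 8 + 6 = 14, not 17  ✗
[2] 6 / 3 = 2, so 3 divides 6  ✓
[3] f = 8 is even  ✓
[4] g − m = 6 − 6 = 0, not -1  ✗
[5] f − m = 8 − 6 = 2  ✓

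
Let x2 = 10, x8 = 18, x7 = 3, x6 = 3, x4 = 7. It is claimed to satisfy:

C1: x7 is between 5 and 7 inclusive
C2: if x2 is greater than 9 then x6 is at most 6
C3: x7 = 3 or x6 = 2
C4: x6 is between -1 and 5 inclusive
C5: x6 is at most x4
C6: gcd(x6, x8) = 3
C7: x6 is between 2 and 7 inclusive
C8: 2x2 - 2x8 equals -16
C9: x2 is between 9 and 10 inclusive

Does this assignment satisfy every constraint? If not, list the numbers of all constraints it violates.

C1: x7 = 3 is outside [5, 7]  ✗
C2: x2 = 10 > 9, so we need x6 ≤ 6; x6 = 3 ≤ 6  ✓
C3: x7 = 3 = 3 (first disjunct)  ✓
C4: x6 = 3 lies in [-1, 5]  ✓
C5: x6 = 3, x4 = 7; 3 ≤ 7  ✓
C6: gcd(3, 18) = 3  ✓
C7: x6 = 3 lies in [2, 7]  ✓
C8: 2x2 - 2x8 = 2(10) - 2(18) = -16  ✓
C9: x2 = 10 lies in [9, 10]  ✓

Violated: 1.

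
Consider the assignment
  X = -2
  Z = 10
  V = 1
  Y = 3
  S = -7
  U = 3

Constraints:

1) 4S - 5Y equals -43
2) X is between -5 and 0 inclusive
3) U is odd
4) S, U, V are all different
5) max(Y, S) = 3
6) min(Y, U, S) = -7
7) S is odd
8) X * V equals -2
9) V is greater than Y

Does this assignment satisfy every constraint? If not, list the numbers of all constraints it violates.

No — constraint 9 is not satisfied.

1) 4S - 5Y = 4(-7) - 5(3) = -43  OK
2) X = -2 lies in [-5, 0]  OK
3) U = 3 is odd  OK
4) values -7, 3, 1 are pairwise distinct  OK
5) max(3, -7) = 3  OK
6) min(3, 3, -7) = -7  OK
7) S = -7 is odd  OK
8) X * V = -2 * 1 = -2  OK
9) V = 1, Y = 3; 1 ≤ 3 (want >)  FAIL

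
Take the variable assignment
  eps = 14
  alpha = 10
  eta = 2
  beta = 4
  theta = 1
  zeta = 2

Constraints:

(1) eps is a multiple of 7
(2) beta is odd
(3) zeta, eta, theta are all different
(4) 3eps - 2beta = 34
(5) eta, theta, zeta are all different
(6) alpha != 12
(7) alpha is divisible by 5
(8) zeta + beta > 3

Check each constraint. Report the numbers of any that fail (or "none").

(1) 14 / 7 = 2, so 7 divides 14 — OK.
(2) beta = 4 is even — violated.
(3) zeta = eta = 2, not all different — violated.
(4) 3eps - 2beta = 3(14) - 2(4) = 34 — OK.
(5) eta = zeta = 2, not all different — violated.
(6) alpha = 10, and 10 ≠ 12 — OK.
(7) 10 / 5 = 2, so 5 divides 10 — OK.
(8) zeta + beta = 2 + 4 = 6; 6 > 3 — OK.

Violated: 2, 3, 5.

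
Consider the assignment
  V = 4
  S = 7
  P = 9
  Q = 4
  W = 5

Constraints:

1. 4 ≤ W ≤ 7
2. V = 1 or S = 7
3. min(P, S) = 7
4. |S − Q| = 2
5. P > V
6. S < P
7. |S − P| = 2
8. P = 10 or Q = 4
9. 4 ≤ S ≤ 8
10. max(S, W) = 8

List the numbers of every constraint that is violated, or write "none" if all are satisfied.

Constraints 4, 10 do not hold.

1. W = 5 lies in [4, 7] — holds.
2. V = 4 ≠ 1, but S = 7 = 7 (second disjunct) — holds.
3. min(9, 7) = 7 — holds.
4. |7 − 4| = 3, not 2 — does not hold.
5. P = 9, V = 4; 9 > 4 — holds.
6. S = 7, P = 9; 7 < 9 — holds.
7. |7 − 9| = 2 — holds.
8. P = 9 ≠ 10, but Q = 4 = 4 (second disjunct) — holds.
9. S = 7 lies in [4, 8] — holds.
10. max(7, 5) = 7, not 8 — does not hold.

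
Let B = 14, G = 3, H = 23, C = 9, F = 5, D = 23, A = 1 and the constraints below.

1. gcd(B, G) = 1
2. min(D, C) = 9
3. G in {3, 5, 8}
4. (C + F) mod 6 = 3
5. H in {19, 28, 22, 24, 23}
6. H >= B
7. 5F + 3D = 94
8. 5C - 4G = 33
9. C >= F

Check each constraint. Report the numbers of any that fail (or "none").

No — constraint 4 is not satisfied.

1. gcd(14, 3) = 1 — OK.
2. min(23, 9) = 9 — OK.
3. G = 3 is in {3, 5, 8} — OK.
4. C + F = 14; 14 mod 6 = 2, not 3 — violated.
5. H = 23 is in {19, 28, 22, 24, 23} — OK.
6. H = 23, B = 14; 23 ≥ 14 — OK.
7. 5F + 3D = 5(5) + 3(23) = 94 — OK.
8. 5C - 4G = 5(9) - 4(3) = 33 — OK.
9. C = 9, F = 5; 9 ≥ 5 — OK.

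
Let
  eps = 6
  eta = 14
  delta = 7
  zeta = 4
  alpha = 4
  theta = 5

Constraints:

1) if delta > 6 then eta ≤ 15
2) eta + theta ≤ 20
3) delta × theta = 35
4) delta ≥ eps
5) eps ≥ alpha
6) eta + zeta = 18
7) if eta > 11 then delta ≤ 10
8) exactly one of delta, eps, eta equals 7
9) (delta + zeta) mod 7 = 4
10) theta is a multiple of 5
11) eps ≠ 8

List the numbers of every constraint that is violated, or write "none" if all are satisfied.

1) delta = 7 > 6, so we need eta ≤ 15; eta = 14 ≤ 15 — satisfied.
2) eta + theta = 14 + 5 = 19; 19 ≤ 20 — satisfied.
3) delta × theta = 7 × 5 = 35 — satisfied.
4) delta = 7, eps = 6; 7 ≥ 6 — satisfied.
5) eps = 6, alpha = 4; 6 ≥ 4 — satisfied.
6) eta + zeta = 14 + 4 = 18 — satisfied.
7) eta = 14 > 11, so we need delta ≤ 10; delta = 7 ≤ 10 — satisfied.
8) delta=7, eps=6, eta=14; 1 of them equals 7 — satisfied.
9) delta + zeta = 11; 11 mod 7 = 4 — satisfied.
10) 5 / 5 = 1, so 5 divides 5 — satisfied.
11) eps = 6, and 6 ≠ 8 — satisfied.

Yes — all constraints hold.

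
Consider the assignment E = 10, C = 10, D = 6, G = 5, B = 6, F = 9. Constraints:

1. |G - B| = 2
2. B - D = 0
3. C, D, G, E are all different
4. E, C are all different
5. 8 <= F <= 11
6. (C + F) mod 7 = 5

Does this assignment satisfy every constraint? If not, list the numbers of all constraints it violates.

Constraints 1, 3, and 4 do not hold.

1. |5 - 6| = 1, not 2 — fails.
2. B - D = 6 - 6 = 0 — holds.
3. C = E = 10, not all different — fails.
4. E = C = 10, not all different — fails.
5. F = 9 lies in [8, 11] — holds.
6. C + F = 19; 19 mod 7 = 5 — holds.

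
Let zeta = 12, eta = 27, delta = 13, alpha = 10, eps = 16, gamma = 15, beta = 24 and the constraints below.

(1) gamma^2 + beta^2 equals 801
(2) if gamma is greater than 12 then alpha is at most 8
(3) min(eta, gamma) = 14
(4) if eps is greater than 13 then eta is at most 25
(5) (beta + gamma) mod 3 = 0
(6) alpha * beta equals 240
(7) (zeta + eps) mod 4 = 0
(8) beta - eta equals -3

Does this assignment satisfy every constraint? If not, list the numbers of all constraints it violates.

No — constraints 2, 3, and 4 are not satisfied.

(1) gamma^2 + beta^2 = 15^2 + 24^2 = 225 + 576 = 801  true
(2) gamma = 15 > 12, so we need alpha ≤ 8; but alpha = 10 > 8  false
(3) min(27, 15) = 15, not 14  false
(4) eps = 16 > 13, so we need eta ≤ 25; but eta = 27 > 25  false
(5) beta + gamma = 39; 39 mod 3 = 0  true
(6) alpha * beta = 10 * 24 = 240  true
(7) zeta + eps = 28; 28 mod 4 = 0  true
(8) beta - eta = 24 - 27 = -3  true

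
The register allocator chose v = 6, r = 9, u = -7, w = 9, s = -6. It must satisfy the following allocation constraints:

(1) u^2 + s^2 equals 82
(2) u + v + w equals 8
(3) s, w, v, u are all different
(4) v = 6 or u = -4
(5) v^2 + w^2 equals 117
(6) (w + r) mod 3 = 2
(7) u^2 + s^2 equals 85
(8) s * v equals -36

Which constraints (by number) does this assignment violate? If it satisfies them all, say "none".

(1) u^2 + s^2 = (-7)^2 + (-6)^2 = 49 + 36 = 85, not 82 — violated.
(2) u + v + w = -7 + 6 + 9 = 8 — OK.
(3) values -6, 9, 6, -7 are pairwise distinct — OK.
(4) v = 6 = 6 (first disjunct) — OK.
(5) v^2 + w^2 = 6^2 + 9^2 = 36 + 81 = 117 — OK.
(6) w + r = 18; 18 mod 3 = 0, not 2 — violated.
(7) u^2 + s^2 = (-7)^2 + (-6)^2 = 49 + 36 = 85 — OK.
(8) s * v = -6 * 6 = -36 — OK.

The assignment fails constraints 1, 6.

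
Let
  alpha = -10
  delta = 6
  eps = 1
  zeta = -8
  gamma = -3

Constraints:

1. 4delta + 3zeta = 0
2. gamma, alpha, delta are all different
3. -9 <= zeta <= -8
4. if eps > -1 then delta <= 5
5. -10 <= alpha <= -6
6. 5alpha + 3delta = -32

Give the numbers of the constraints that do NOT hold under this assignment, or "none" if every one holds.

No — constraint 4 is not satisfied.

1. 4delta + 3zeta = 4(6) + 3(-8) = 0 — holds.
2. values -3, -10, 6 are pairwise distinct — holds.
3. zeta = -8 lies in [-9, -8] — holds.
4. eps = 1 > -1, so we need delta ≤ 5; but delta = 6 > 5 — fails.
5. alpha = -10 lies in [-10, -6] — holds.
6. 5alpha + 3delta = 5(-10) + 3(6) = -32 — holds.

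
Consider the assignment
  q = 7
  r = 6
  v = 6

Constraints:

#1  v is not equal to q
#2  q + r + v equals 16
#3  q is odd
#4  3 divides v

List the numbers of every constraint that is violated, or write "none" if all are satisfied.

#1 v = 6, q = 7; distinct — holds.
#2 q + r + v = 7 + 6 + 6 = 19, not 16 — fails.
#3 q = 7 is odd — holds.
#4 6 / 3 = 2, so 3 divides 6 — holds.

Constraint 2 does not hold.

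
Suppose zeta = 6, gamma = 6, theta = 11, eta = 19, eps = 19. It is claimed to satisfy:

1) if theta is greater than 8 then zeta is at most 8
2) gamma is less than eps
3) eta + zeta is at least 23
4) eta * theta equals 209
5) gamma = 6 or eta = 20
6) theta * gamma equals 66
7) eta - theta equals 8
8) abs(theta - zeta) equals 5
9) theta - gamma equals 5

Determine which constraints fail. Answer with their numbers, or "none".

1) theta = 11 > 8, so we need zeta ≤ 8; zeta = 6 ≤ 8 — satisfied.
2) gamma = 6, eps = 19; 6 < 19 — satisfied.
3) eta + zeta = 19 + 6 = 25; 25 ≥ 23 — satisfied.
4) eta * theta = 19 * 11 = 209 — satisfied.
5) gamma = 6 = 6 (first disjunct) — satisfied.
6) theta * gamma = 11 * 6 = 66 — satisfied.
7) eta - theta = 19 - 11 = 8 — satisfied.
8) abs(11 - 6) = 5 — satisfied.
9) theta - gamma = 11 - 6 = 5 — satisfied.

Yes — all constraints hold.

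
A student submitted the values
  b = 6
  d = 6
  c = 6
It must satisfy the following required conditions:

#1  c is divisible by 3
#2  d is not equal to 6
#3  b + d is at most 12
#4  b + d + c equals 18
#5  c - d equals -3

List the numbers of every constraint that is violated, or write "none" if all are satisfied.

#1 6 / 3 = 2, so 3 divides 6  ✔
#2 d = 6, but 6 is required to differ  ✘
#3 b + d = 6 + 6 = 12; 12 ≤ 12  ✔
#4 b + d + c = 6 + 6 + 6 = 18  ✔
#5 c - d = 6 - 6 = 0, not -3  ✘

Constraints 2 and 5 are violated.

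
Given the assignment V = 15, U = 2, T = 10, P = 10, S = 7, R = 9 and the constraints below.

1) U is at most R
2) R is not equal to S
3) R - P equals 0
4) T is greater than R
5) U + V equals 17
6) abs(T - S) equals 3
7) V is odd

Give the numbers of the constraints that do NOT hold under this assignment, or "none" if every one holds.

Constraint 3 is violated.

1) U = 2, R = 9; 2 ≤ 9  true
2) R = 9, S = 7; distinct  true
3) R - P = 9 - 10 = -1, not 0  false
4) T = 10, R = 9; 10 > 9  true
5) U + V = 2 + 15 = 17  true
6) abs(10 - 7) = 3  true
7) V = 15 is odd  true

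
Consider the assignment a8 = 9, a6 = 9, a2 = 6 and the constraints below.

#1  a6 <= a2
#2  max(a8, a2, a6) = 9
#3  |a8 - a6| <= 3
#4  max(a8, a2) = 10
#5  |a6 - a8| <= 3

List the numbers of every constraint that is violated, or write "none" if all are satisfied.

#1 a6 = 9, a2 = 6; 9 > 6 (want ≤)  false
#2 max(9, 6, 9) = 9  true
#3 |9 - 9| = 0; 0 ≤ 3  true
#4 max(9, 6) = 9, not 10  false
#5 |9 - 9| = 0; 0 ≤ 3  true

Constraints 1 and 4 are violated.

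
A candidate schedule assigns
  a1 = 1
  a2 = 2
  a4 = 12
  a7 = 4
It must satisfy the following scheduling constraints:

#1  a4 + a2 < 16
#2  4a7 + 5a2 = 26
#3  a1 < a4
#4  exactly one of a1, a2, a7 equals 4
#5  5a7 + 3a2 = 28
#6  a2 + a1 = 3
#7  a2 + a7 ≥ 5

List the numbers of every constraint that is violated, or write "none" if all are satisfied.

#1 a4 + a2 = 12 + 2 = 14; 14 < 16 — satisfied.
#2 4a7 + 5a2 = 4(4) + 5(2) = 26 — satisfied.
#3 a1 = 1, a4 = 12; 1 < 12 — satisfied.
#4 a1=1, a2=2, a7=4; 1 of them equals 4 — satisfied.
#5 5a7 + 3a2 = 5(4) + 3(2) = 26, not 28 — violated.
#6 a2 + a1 = 2 + 1 = 3 — satisfied.
#7 a2 + a7 = 2 + 4 = 6; 6 ≥ 5 — satisfied.

The assignment fails constraint 5.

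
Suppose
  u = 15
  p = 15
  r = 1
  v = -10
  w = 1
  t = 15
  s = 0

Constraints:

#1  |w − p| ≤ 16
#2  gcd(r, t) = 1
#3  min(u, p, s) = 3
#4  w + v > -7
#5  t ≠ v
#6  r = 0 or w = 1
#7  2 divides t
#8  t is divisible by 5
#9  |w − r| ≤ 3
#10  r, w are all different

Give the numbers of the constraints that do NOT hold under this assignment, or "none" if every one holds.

#1 |1 − 15| = 14; 14 ≤ 16  holds
#2 gcd(1, 15) = 1  holds
#3 min(15, 15, 0) = 0, not 3  fails
#4 w + v = 1 + (-10) = -9; -9 ≤ -7, bound -7 not met  fails
#5 t = 15, v = -10; distinct  holds
#6 r = 1 ≠ 0, but w = 1 = 1 (second disjunct)  holds
#7 15 = 2×7 + 1, so 2 does not divide 15  fails
#8 15 / 5 = 3, so 5 divides 15  holds
#9 |1 − 1| = 0; 0 ≤ 3  holds
#10 r = w = 1, not all different  fails

Violated: 3, 4, 7, 10.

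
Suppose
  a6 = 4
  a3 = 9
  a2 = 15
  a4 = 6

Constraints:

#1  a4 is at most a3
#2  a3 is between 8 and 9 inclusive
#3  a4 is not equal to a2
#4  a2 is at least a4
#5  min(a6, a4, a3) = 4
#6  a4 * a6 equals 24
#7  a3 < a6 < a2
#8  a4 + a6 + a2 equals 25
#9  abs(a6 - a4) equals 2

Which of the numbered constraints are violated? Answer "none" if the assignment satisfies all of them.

#1 a4 = 6, a3 = 9; 6 ≤ 9  yes
#2 a3 = 9 lies in [8, 9]  yes
#3 a4 = 6, a2 = 15; distinct  yes
#4 a2 = 15, a4 = 6; 15 ≥ 6  yes
#5 min(4, 6, 9) = 4  yes
#6 a4 * a6 = 6 * 4 = 24  yes
#7 values 9, 4, 15; a3 = 9 is not < a6 = 4  no
#8 a4 + a6 + a2 = 6 + 4 + 15 = 25  yes
#9 abs(4 - 6) = 2  yes

Constraint 7 does not hold.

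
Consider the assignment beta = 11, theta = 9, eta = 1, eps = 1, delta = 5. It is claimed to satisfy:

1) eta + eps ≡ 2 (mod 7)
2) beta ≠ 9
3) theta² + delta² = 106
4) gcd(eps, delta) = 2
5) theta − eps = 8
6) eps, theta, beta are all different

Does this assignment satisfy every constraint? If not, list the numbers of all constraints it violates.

Constraint 4 is violated.

1) eta + eps = 2; 2 mod 7 = 2  ✓
2) beta = 11, and 11 ≠ 9  ✓
3) theta² + delta² = 9² + 5² = 81 + 25 = 106  ✓
4) gcd(1, 5) = 1, not 2  ✗
5) theta − eps = 9 − 1 = 8  ✓
6) values 1, 9, 11 are pairwise distinct  ✓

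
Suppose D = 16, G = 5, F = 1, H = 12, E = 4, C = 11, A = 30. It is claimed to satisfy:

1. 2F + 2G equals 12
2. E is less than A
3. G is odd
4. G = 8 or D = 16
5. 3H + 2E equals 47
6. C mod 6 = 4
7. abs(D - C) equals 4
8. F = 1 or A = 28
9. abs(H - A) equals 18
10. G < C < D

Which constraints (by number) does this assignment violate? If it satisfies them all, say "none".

Constraints 5, 6, and 7 do not hold.

1. 2F + 2G = 2(1) + 2(5) = 12 — satisfied.
2. E = 4, A = 30; 4 < 30 — satisfied.
3. G = 5 is odd — satisfied.
4. G = 5 ≠ 8, but D = 16 = 16 (second disjunct) — satisfied.
5. 3H + 2E = 3(12) + 2(4) = 44, not 47 — violated.
6. 11 mod 6 = 5, not 4 — violated.
7. abs(16 - 11) = 5, not 4 — violated.
8. F = 1 = 1 (first disjunct) — satisfied.
9. abs(12 - 30) = 18 — satisfied.
10. values 5 < 11 < 16 — satisfied.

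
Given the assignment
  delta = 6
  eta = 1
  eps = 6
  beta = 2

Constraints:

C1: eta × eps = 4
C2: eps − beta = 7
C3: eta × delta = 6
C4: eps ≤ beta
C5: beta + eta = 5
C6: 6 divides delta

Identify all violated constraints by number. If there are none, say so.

C1: eta × eps = 1 × 6 = 6, not 4 — violated.
C2: eps − beta = 6 − 2 = 4, not 7 — violated.
C3: eta × delta = 1 × 6 = 6 — OK.
C4: eps = 6, beta = 2; 6 > 2 (want ≤) — violated.
C5: beta + eta = 2 + 1 = 3, not 5 — violated.
C6: 6 / 6 = 1, so 6 divides 6 — OK.

Violated: 1, 2, 4, 5.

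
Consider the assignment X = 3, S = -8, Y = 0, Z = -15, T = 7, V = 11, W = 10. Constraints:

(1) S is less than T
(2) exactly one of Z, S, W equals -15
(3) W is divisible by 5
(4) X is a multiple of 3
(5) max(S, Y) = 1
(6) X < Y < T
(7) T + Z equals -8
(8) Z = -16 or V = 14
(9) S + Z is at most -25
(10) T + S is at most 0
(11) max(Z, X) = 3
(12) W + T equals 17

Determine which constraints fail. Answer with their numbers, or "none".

(1) S = -8, T = 7; -8 < 7 — holds.
(2) Z=-15, S=-8, W=10; 1 of them equals -15 — holds.
(3) 10 / 5 = 2, so 5 divides 10 — holds.
(4) 3 / 3 = 1, so 3 divides 3 — holds.
(5) max(-8, 0) = 0, not 1 — fails.
(6) values 3, 0, 7; X = 3 is not < Y = 0 — fails.
(7) T + Z = 7 + (-15) = -8 — holds.
(8) Z = -15 ≠ -16 and V = 11 ≠ 14; both disjuncts false — fails.
(9) S + Z = -8 + (-15) = -23; -23 > -25, bound -25 not met — fails.
(10) T + S = 7 + (-8) = -1; -1 ≤ 0 — holds.
(11) max(-15, 3) = 3 — holds.
(12) W + T = 10 + 7 = 17 — holds.

No — constraints 5, 6, 8, 9 are not satisfied.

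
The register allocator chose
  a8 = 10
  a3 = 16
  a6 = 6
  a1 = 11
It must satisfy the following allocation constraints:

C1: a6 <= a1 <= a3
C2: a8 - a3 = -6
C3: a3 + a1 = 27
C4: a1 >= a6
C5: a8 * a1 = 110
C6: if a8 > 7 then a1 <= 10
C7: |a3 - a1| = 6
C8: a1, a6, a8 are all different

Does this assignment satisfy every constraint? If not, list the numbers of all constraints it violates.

Constraints 6 and 7 do not hold.

C1: values 6 <= 11 <= 16 — holds.
C2: a8 - a3 = 10 - 16 = -6 — holds.
C3: a3 + a1 = 16 + 11 = 27 — holds.
C4: a1 = 11, a6 = 6; 11 ≥ 6 — holds.
C5: a8 * a1 = 10 * 11 = 110 — holds.
C6: a8 = 10 > 7, so we need a1 ≤ 10; but a1 = 11 > 10 — does not hold.
C7: |16 - 11| = 5, not 6 — does not hold.
C8: values 11, 6, 10 are pairwise distinct — holds.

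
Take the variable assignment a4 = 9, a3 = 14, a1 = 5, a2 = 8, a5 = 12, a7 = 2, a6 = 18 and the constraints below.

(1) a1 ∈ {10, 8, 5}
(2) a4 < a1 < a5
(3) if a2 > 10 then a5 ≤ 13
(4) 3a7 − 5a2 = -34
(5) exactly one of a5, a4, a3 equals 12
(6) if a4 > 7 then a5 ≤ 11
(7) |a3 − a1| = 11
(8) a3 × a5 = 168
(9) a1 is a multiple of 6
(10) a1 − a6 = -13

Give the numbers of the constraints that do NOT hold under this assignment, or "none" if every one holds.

(1) a1 = 5 is in {10, 8, 5} — holds.
(2) values 9, 5, 12; a4 = 9 is not < a1 = 5 — does not hold.
(3) a2 = 8, not > 10; antecedent false, conditional vacuously true — holds.
(4) 3a7 − 5a2 = 3(2) − 5(8) = -34 — holds.
(5) a5=12, a4=9, a3=14; 1 of them equals 12 — holds.
(6) a4 = 9 > 7, so we need a5 ≤ 11; but a5 = 12 > 11 — does not hold.
(7) |14 − 5| = 9, not 11 — does not hold.
(8) a3 × a5 = 14 × 12 = 168 — holds.
(9) 5 = 6×0 + 5, so 6 does not divide 5 — does not hold.
(10) a1 − a6 = 5 − 18 = -13 — holds.

Constraints 2, 6, 7, and 9 are violated.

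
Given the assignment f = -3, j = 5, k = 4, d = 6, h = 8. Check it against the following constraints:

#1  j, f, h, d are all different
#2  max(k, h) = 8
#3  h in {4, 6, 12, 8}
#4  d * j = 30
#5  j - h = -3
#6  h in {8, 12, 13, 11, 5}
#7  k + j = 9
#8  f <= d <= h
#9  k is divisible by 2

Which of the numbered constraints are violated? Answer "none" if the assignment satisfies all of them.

#1 values 5, -3, 8, 6 are pairwise distinct  ✓
#2 max(4, 8) = 8  ✓
#3 h = 8 is in {4, 6, 12, 8}  ✓
#4 d * j = 6 * 5 = 30  ✓
#5 j - h = 5 - 8 = -3  ✓
#6 h = 8 is in {8, 12, 13, 11, 5}  ✓
#7 k + j = 4 + 5 = 9  ✓
#8 values -3 <= 6 <= 8  ✓
#9 4 / 2 = 2, so 2 divides 4  ✓

None — every constraint holds.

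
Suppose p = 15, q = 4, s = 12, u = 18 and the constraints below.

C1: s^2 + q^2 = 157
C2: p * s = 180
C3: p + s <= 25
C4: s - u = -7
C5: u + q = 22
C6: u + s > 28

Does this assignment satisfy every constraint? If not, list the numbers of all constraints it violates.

The assignment fails constraints 1, 3, 4.

C1: s^2 + q^2 = 12^2 + 4^2 = 144 + 16 = 160, not 157  ✘
C2: p * s = 15 * 12 = 180  ✔
C3: p + s = 15 + 12 = 27; 27 > 25, bound 25 not met  ✘
C4: s - u = 12 - 18 = -6, not -7  ✘
C5: u + q = 18 + 4 = 22  ✔
C6: u + s = 18 + 12 = 30; 30 > 28  ✔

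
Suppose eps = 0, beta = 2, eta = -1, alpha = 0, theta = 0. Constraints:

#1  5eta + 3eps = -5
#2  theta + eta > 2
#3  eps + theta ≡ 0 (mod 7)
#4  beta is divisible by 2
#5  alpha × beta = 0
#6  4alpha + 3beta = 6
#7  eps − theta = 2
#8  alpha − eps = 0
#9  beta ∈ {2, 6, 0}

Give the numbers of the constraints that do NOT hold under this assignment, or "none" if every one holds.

Constraints 2, 7 do not hold.

#1 5eta + 3eps = 5(-1) + 3(0) = -5 — holds.
#2 theta + eta = 0 + (-1) = -1; -1 ≤ 2, bound 2 not met — fails.
#3 eps + theta = 0; 0 mod 7 = 0 — holds.
#4 2 / 2 = 1, so 2 divides 2 — holds.
#5 alpha × beta = 0 × 2 = 0 — holds.
#6 4alpha + 3beta = 4(0) + 3(2) = 6 — holds.
#7 eps − theta = 0 − 0 = 0, not 2 — fails.
#8 alpha − eps = 0 − 0 = 0 — holds.
#9 beta = 2 is in {2, 6, 0} — holds.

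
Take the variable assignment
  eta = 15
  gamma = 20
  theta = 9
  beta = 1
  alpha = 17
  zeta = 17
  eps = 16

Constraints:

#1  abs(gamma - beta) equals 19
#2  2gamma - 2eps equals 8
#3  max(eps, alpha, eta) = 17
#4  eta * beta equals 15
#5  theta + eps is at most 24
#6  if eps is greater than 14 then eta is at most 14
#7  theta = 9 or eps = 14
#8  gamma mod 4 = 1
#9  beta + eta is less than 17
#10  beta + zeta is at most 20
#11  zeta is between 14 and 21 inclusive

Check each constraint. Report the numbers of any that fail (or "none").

#1 abs(20 - 1) = 19  yes
#2 2gamma - 2eps = 2(20) - 2(16) = 8  yes
#3 max(16, 17, 15) = 17  yes
#4 eta * beta = 15 * 1 = 15  yes
#5 theta + eps = 9 + 16 = 25; 25 > 24, bound 24 not met  no
#6 eps = 16 > 14, so we need eta ≤ 14; but eta = 15 > 14  no
#7 theta = 9 = 9 (first disjunct)  yes
#8 20 mod 4 = 0, not 1  no
#9 beta + eta = 1 + 15 = 16; 16 < 17  yes
#10 beta + zeta = 1 + 17 = 18; 18 ≤ 20  yes
#11 zeta = 17 lies in [14, 21]  yes

Constraints 5, 6, and 8 are violated.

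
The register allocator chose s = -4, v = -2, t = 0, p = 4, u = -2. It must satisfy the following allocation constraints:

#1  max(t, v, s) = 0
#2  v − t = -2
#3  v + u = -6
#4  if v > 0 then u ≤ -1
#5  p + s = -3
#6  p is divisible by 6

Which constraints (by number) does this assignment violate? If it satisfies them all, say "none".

#1 max(0, -2, -4) = 0  ✓
#2 v − t = -2 − 0 = -2  ✓
#3 v + u = -2 + (-2) = -4, not -6  ✗
#4 v = -2, not > 0; antecedent false, conditional vacuously true  ✓
#5 p + s = 4 + (-4) = 0, not -3  ✗
#6 4 = 6×0 + 4, so 6 does not divide 4  ✗

Violated: 3, 5, 6.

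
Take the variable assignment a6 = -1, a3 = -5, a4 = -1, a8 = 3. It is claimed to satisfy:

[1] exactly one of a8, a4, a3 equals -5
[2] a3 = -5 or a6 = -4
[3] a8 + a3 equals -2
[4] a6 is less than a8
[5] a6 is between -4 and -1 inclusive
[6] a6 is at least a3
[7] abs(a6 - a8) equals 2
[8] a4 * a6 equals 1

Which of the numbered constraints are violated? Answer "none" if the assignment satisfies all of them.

[1] a8=3, a4=-1, a3=-5; 1 of them equals -5  ✔
[2] a3 = -5 = -5 (first disjunct)  ✔
[3] a8 + a3 = 3 + (-5) = -2  ✔
[4] a6 = -1, a8 = 3; -1 < 3  ✔
[5] a6 = -1 lies in [-4, -1]  ✔
[6] a6 = -1, a3 = -5; -1 ≥ -5  ✔
[7] abs(-1 - 3) = 4, not 2  ✘
[8] a4 * a6 = -1 * (-1) = 1  ✔

Violated: 7.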